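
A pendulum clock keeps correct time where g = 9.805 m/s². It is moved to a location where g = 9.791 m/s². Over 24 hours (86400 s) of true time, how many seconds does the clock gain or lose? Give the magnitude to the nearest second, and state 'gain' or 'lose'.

The clock's period scales as T ∝ 1/√g, so T'/T = √(9.805/9.791) = 1.00071.
In 86400 s of true time the clock registers 86400/1.00071 = 86338.3 s, so it loses 62 s.

lose 62 s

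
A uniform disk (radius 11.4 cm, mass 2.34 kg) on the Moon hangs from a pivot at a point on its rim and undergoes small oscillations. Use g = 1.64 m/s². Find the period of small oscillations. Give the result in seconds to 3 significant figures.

I_cm = ½mr² = 0.01521 kg·m². The pivot is at distance d = 0.114 m from the centre of mass.
By the parallel-axis theorem, I = I_cm + md² = 0.01521 + 0.03041 = 0.04562 kg·m².
T = 2π√(I/(mgd)) = 2π√(0.04562/(2.34 × 1.64 × 0.114)) = 2.03 s.

2.03 s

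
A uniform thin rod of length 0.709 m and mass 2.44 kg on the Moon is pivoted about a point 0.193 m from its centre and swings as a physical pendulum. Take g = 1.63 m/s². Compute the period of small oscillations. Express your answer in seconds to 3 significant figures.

For a physical pendulum T = 2π√(I/(mgd)), with d = 0.1930 m from pivot to centre of mass.
I_cm = mL²/12 = 2.44 × 0.709²/12 = 0.1022 kg·m²; I = I_cm + md² = 0.1022 + 2.44 × 0.1930² = 0.1931 kg·m².
T = 2π√(0.1931/(2.44 × 1.63 × 0.1930)) = 3.15 s.

3.15 s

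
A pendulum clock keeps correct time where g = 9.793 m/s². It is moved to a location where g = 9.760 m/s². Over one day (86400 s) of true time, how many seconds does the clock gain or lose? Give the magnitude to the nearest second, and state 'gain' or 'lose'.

lose 146 s

The clock's period scales as T ∝ 1/√g, so T'/T = √(9.793/9.760) = 1.00169.
In 86400 s of true time the clock registers 86400/1.00169 = 86254.3 s, so it loses 146 s.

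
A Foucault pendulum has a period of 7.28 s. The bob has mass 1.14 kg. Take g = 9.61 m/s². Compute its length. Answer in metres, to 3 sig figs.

From T = 2π√(L/g), L = gT²/(4π²) = 9.61 × 7.280²/(4π²) = 12.9 m.

12.9 m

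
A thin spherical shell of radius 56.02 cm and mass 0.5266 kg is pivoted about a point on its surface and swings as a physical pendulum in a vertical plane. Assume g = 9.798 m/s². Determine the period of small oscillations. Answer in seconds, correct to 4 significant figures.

1.940 s

I_cm = (2/3)mr² = 0.11017 kg·m². The pivot is at distance d = 0.5602 m from the centre of mass.
By the parallel-axis theorem, I = I_cm + md² = 0.11017 + 0.16526 = 0.27543 kg·m².
T = 2π√(I/(mgd)) = 2π√(0.27543/(0.5266 × 9.798 × 0.5602)) = 1.940 s.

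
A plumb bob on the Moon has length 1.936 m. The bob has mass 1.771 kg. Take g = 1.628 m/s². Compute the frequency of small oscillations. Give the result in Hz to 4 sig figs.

T = 2π√(L/g) = 2π√(1.936/1.628) = 6.8518 s, so f = 1/T = 0.1459 Hz.

0.1459 Hz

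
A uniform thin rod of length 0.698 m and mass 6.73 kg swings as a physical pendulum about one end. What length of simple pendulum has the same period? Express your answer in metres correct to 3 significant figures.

0.465 m

The equivalent simple-pendulum length is L_eq = I/(md), where I is about the pivot and d = 0.3490 m.
I_cm = (1/12)mL² = 0.2732 kg·m², so I = I_cm + md² = 0.2732 + 0.8197 = 1.093 kg·m².
L_eq = 1.093/(6.73 × 0.3490) = 0.465 m.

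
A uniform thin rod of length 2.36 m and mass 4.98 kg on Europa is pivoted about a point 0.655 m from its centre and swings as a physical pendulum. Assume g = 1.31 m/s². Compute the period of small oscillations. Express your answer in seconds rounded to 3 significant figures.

6.41 s

For a physical pendulum T = 2π√(I/(mgd)), with d = 0.6550 m from pivot to centre of mass.
I_cm = mL²/12 = 4.98 × 2.36²/12 = 2.311 kg·m²; I = I_cm + md² = 2.311 + 4.98 × 0.6550² = 4.448 kg·m².
T = 2π√(4.448/(4.98 × 1.31 × 0.6550)) = 6.41 s.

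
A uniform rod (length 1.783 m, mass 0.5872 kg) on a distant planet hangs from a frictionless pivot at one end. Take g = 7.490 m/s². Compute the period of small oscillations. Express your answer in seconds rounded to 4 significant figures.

For a physical pendulum T = 2π√(I/(mgd)), with d = 0.89150 m from pivot to centre of mass.
I_cm = mL²/12 = 0.5872 × 1.783²/12 = 0.15556 kg·m²; I = I_cm + md² = 0.15556 + 0.5872 × 0.89150² = 0.62225 kg·m².
T = 2π√(0.62225/(0.5872 × 7.490 × 0.89150)) = 2.503 s.

2.503 s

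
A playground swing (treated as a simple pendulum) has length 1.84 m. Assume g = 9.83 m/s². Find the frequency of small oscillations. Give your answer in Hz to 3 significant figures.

T = 2π√(L/g) = 2π√(1.84/9.83) = 2.718 s, so f = 1/T = 0.368 Hz.

0.368 Hz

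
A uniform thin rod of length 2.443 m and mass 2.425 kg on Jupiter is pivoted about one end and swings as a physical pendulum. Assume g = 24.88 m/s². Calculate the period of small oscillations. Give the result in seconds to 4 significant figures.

For a physical pendulum T = 2π√(I/(mgd)), with d = 1.2215 m from pivot to centre of mass.
I_cm = mL²/12 = 2.425 × 2.443²/12 = 1.2061 kg·m²; I = I_cm + md² = 1.2061 + 2.425 × 1.2215² = 4.8243 kg·m².
T = 2π√(4.8243/(2.425 × 24.88 × 1.2215)) = 1.608 s.

1.608 s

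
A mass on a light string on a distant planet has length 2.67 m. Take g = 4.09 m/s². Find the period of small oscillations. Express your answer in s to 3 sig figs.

5.08 s

T = 2π√(L/g) = 2π√(2.67/4.09) = 2π × 0.8080 = 5.08 s.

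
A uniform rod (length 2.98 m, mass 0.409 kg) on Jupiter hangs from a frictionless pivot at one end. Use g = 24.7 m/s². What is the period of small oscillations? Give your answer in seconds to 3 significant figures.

1.78 s

For a physical pendulum T = 2π√(I/(mgd)), with d = 1.490 m from pivot to centre of mass.
I_cm = mL²/12 = 0.409 × 2.98²/12 = 0.3027 kg·m²; I = I_cm + md² = 0.3027 + 0.409 × 1.490² = 1.211 kg·m².
T = 2π√(1.211/(0.409 × 24.7 × 1.490)) = 1.78 s.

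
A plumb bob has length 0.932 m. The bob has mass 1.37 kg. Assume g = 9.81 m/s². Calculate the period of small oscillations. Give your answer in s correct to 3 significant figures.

T = 2π√(L/g) = 2π√(0.932/9.81) = 2π × 0.3082 = 1.94 s.

1.94 s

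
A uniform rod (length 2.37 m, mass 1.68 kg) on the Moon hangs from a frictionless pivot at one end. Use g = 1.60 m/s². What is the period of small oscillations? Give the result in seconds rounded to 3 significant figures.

6.24 s

For a physical pendulum T = 2π√(I/(mgd)), with d = 1.185 m from pivot to centre of mass.
I_cm = mL²/12 = 1.68 × 2.37²/12 = 0.7864 kg·m²; I = I_cm + md² = 0.7864 + 1.68 × 1.185² = 3.145 kg·m².
T = 2π√(3.145/(1.68 × 1.60 × 1.185)) = 6.24 s.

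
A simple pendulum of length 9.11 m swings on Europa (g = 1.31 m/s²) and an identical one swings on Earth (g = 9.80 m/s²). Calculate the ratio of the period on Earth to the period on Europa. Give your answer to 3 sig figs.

0.366

T ∝ 1/√g, so T₂/T₁ = √(g₁/g₂) = √(1.31/9.80) = 0.366.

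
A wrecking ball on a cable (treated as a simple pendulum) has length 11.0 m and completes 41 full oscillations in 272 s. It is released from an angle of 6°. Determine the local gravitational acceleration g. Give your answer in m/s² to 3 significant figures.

T = 272/41 = 6.634 s.
From T = 2π√(L/g), g = 4π²L/T² = 4π² × 11.0/6.634² = 9.87 m/s².

9.87 m/s²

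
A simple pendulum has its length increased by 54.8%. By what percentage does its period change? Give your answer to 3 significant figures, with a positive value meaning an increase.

24.4%

T ∝ √L, so T'/T = √(1.548) = 1.244.
Percentage change in T = (1.244 − 1) × 100% = 24.4%.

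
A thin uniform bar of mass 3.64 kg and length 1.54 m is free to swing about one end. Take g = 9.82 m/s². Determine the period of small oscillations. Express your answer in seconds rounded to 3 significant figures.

2.03 s

For a physical pendulum T = 2π√(I/(mgd)), with d = 0.7700 m from pivot to centre of mass.
I_cm = mL²/12 = 3.64 × 1.54²/12 = 0.7194 kg·m²; I = I_cm + md² = 0.7194 + 3.64 × 0.7700² = 2.878 kg·m².
T = 2π√(2.878/(3.64 × 9.82 × 0.7700)) = 2.03 s.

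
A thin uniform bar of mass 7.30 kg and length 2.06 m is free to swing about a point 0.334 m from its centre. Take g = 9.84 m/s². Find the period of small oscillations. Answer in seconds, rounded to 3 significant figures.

2.36 s

For a physical pendulum T = 2π√(I/(mgd)), with d = 0.3340 m from pivot to centre of mass.
I_cm = mL²/12 = 7.30 × 2.06²/12 = 2.582 kg·m²; I = I_cm + md² = 2.582 + 7.30 × 0.3340² = 3.396 kg·m².
T = 2π√(3.396/(7.30 × 9.84 × 0.3340)) = 2.36 s.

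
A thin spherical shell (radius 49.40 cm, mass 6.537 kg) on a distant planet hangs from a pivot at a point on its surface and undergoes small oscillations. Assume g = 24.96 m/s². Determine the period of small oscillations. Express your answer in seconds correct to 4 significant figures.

I_cm = (2/3)mr² = 1.0635 kg·m². The pivot is at distance d = 0.4940 m from the centre of mass.
By the parallel-axis theorem, I = I_cm + md² = 1.0635 + 1.5953 = 2.6588 kg·m².
T = 2π√(I/(mgd)) = 2π√(2.6588/(6.537 × 24.96 × 0.4940)) = 1.141 s.

1.141 s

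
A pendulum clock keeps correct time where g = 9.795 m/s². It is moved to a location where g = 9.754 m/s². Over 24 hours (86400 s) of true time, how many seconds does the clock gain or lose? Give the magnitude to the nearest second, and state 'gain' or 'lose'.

lose 181 s

The clock's period scales as T ∝ 1/√g, so T'/T = √(9.795/9.754) = 1.00210.
In 86400 s of true time the clock registers 86400/1.00210 = 86219.0 s, so it loses 181 s.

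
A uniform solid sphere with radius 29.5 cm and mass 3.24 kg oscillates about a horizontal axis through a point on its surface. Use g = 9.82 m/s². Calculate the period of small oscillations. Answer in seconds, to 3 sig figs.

I_cm = (2/5)mr² = 0.1128 kg·m². The pivot is at distance d = 0.295 m from the centre of mass.
By the parallel-axis theorem, I = I_cm + md² = 0.1128 + 0.2820 = 0.3947 kg·m².
T = 2π√(I/(mgd)) = 2π√(0.3947/(3.24 × 9.82 × 0.295)) = 1.29 s.

1.29 s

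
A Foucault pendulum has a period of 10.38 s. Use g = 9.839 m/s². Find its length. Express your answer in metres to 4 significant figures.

From T = 2π√(L/g), L = gT²/(4π²) = 9.839 × 10.380²/(4π²) = 26.85 m.

26.85 m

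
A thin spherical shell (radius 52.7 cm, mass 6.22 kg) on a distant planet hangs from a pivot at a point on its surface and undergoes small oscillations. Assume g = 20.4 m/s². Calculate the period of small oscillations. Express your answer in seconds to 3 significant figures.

I_cm = (2/3)mr² = 1.152 kg·m². The pivot is at distance d = 0.527 m from the centre of mass.
By the parallel-axis theorem, I = I_cm + md² = 1.152 + 1.727 = 2.879 kg·m².
T = 2π√(I/(mgd)) = 2π√(2.879/(6.22 × 20.4 × 0.527)) = 1.30 s.

1.30 s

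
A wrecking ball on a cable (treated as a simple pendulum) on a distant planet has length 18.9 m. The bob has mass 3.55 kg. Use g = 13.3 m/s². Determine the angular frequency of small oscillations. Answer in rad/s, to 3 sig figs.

0.839 rad/s

ω = √(g/L) = √(13.3/18.9) = 0.839 rad/s.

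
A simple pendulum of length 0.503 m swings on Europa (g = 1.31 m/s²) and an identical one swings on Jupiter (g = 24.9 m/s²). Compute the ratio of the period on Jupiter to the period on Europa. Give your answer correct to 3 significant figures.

0.229

T ∝ 1/√g, so T₂/T₁ = √(g₁/g₂) = √(1.31/24.9) = 0.229.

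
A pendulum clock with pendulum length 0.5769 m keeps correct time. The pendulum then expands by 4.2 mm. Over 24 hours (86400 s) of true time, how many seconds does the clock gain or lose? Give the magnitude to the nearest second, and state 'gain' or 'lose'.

T ∝ √L, so T'/T = √(0.58110/0.5769) = 1.00363.
In 86400 s of true time the clock registers 86400/1.00363 = 86087.2 s, so it loses 313 s.

lose 313 s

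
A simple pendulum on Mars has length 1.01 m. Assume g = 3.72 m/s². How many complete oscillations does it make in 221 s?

67

T = 2π√(L/g) = 2π√(1.01/3.72) = 3.274 s.
Number of complete oscillations = ⌊221/3.274⌋ = ⌊67.50⌋ = 67.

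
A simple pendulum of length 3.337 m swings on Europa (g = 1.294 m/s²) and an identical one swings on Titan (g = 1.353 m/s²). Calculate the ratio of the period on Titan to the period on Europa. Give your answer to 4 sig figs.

T ∝ 1/√g, so T₂/T₁ = √(g₁/g₂) = √(1.294/1.353) = 0.9780.

0.9780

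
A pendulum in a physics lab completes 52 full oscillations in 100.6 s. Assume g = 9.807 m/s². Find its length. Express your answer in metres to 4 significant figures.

0.9297 m

T = 100.6/52 = 1.9346 s.
From T = 2π√(L/g), L = gT²/(4π²) = 9.807 × 1.9346²/(4π²) = 0.9297 m.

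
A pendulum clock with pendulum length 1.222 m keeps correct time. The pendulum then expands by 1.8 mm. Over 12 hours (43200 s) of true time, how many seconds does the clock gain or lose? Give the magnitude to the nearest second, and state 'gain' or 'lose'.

T ∝ √L, so T'/T = √(1.22380/1.222) = 1.00074.
In 43200 s of true time the clock registers 43200/1.00074 = 43168.2 s, so it loses 32 s.

lose 32 s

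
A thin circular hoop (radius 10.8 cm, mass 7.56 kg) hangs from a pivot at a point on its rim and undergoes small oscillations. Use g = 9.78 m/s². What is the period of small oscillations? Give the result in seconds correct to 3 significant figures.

0.934 s

I_cm = mr² = 0.08818 kg·m². The pivot is at distance d = 0.108 m from the centre of mass.
By the parallel-axis theorem, I = I_cm + md² = 0.08818 + 0.08818 = 0.1764 kg·m².
T = 2π√(I/(mgd)) = 2π√(0.1764/(7.56 × 9.78 × 0.108)) = 0.934 s.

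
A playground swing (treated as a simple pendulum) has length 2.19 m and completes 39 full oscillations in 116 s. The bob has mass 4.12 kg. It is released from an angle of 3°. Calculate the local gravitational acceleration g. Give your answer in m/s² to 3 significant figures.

9.77 m/s²

T = 116/39 = 2.974 s.
From T = 2π√(L/g), g = 4π²L/T² = 4π² × 2.19/2.974² = 9.77 m/s².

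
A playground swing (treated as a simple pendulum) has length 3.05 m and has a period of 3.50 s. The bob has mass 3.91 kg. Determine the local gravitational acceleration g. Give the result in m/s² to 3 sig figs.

From T = 2π√(L/g), g = 4π²L/T² = 4π² × 3.05/3.500² = 9.83 m/s².

9.83 m/s²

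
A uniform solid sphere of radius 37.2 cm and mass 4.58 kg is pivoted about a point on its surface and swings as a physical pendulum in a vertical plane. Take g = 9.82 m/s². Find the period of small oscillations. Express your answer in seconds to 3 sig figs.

I_cm = (2/5)mr² = 0.2535 kg·m². The pivot is at distance d = 0.372 m from the centre of mass.
By the parallel-axis theorem, I = I_cm + md² = 0.2535 + 0.6338 = 0.8873 kg·m².
T = 2π√(I/(mgd)) = 2π√(0.8873/(4.58 × 9.82 × 0.372)) = 1.45 s.

1.45 s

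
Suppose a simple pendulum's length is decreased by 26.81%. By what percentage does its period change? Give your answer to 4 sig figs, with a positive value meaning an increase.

T ∝ √L, so T'/T = √(0.73190) = 0.85551.
Percentage change in T = (0.85551 − 1) × 100% = -14.45%.

-14.45%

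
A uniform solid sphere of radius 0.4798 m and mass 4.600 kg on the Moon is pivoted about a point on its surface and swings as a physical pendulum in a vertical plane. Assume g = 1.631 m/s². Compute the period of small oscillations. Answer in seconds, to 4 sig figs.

I_cm = (2/5)mr² = 0.42358 kg·m². The pivot is at distance d = 0.4798 m from the centre of mass.
By the parallel-axis theorem, I = I_cm + md² = 0.42358 + 1.0590 = 1.4825 kg·m².
T = 2π√(I/(mgd)) = 2π√(1.4825/(4.600 × 1.631 × 0.4798)) = 4.032 s.

4.032 s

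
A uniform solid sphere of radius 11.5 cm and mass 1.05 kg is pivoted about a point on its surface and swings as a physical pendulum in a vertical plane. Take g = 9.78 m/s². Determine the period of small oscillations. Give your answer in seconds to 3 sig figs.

I_cm = (2/5)mr² = 0.005555 kg·m². The pivot is at distance d = 0.115 m from the centre of mass.
By the parallel-axis theorem, I = I_cm + md² = 0.005555 + 0.01389 = 0.01944 kg·m².
T = 2π√(I/(mgd)) = 2π√(0.01944/(1.05 × 9.78 × 0.115)) = 0.806 s.

0.806 s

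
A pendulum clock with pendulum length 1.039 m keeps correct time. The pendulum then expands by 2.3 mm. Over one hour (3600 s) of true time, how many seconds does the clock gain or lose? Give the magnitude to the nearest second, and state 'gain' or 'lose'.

T ∝ √L, so T'/T = √(1.04130/1.039) = 1.00111.
In 3600 s of true time the clock registers 3600/1.00111 = 3596.0 s, so it loses 4 s.

lose 4 s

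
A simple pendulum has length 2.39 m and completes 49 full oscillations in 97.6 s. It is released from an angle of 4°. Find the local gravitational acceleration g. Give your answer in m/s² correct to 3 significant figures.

T = 97.6/49 = 1.992 s.
From T = 2π√(L/g), g = 4π²L/T² = 4π² × 2.39/1.992² = 23.8 m/s².

23.8 m/s²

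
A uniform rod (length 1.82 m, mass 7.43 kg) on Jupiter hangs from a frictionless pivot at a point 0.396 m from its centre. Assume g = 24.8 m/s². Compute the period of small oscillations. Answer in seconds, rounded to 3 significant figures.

1.32 s

For a physical pendulum T = 2π√(I/(mgd)), with d = 0.3960 m from pivot to centre of mass.
I_cm = mL²/12 = 7.43 × 1.82²/12 = 2.051 kg·m²; I = I_cm + md² = 2.051 + 7.43 × 0.3960² = 3.216 kg·m².
T = 2π√(3.216/(7.43 × 24.8 × 0.3960)) = 1.32 s.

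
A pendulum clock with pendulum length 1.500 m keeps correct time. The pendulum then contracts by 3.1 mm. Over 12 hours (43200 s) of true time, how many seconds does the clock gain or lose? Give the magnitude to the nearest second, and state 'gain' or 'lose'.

gain 45 s

T ∝ √L, so T'/T = √(1.49690/1.500) = 0.998966.
In 43200 s of true time the clock registers 43200/0.998966 = 43244.7 s, so it gains 45 s.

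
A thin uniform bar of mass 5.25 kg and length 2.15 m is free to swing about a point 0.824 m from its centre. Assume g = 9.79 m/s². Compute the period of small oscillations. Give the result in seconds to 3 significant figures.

2.28 s

For a physical pendulum T = 2π√(I/(mgd)), with d = 0.8240 m from pivot to centre of mass.
I_cm = mL²/12 = 5.25 × 2.15²/12 = 2.022 kg·m²; I = I_cm + md² = 2.022 + 5.25 × 0.8240² = 5.587 kg·m².
T = 2π√(5.587/(5.25 × 9.79 × 0.8240)) = 2.28 s.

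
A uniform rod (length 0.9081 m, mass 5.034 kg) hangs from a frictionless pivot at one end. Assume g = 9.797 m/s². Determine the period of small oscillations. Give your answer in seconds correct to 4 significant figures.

1.562 s

For a physical pendulum T = 2π√(I/(mgd)), with d = 0.45405 m from pivot to centre of mass.
I_cm = mL²/12 = 5.034 × 0.9081²/12 = 0.34594 kg·m²; I = I_cm + md² = 0.34594 + 5.034 × 0.45405² = 1.3838 kg·m².
T = 2π√(1.3838/(5.034 × 9.797 × 0.45405)) = 1.562 s.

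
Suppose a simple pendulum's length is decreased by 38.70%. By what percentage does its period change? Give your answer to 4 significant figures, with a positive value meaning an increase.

T ∝ √L, so T'/T = √(0.61300) = 0.78294.
Percentage change in T = (0.78294 − 1) × 100% = -21.71%.

-21.71%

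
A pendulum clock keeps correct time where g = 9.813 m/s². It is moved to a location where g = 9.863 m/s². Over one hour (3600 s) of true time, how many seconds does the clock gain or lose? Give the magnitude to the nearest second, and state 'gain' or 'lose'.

The clock's period scales as T ∝ 1/√g, so T'/T = √(9.813/9.863) = 0.997462.
In 3600 s of true time the clock registers 3600/0.997462 = 3609.2 s, so it gains 9 s.

gain 9 s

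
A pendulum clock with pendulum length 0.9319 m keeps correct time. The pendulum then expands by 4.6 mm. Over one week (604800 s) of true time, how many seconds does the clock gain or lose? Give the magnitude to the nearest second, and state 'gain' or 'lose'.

lose 1487 s

T ∝ √L, so T'/T = √(0.93650/0.9319) = 1.00247.
In 604800 s of true time the clock registers 604800/1.00247 = 603312.8 s, so it loses 1487 s.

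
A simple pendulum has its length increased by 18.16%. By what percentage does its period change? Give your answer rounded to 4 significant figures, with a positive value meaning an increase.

T ∝ √L, so T'/T = √(1.1816) = 1.0870.
Percentage change in T = (1.0870 − 1) × 100% = 8.701%.

8.701%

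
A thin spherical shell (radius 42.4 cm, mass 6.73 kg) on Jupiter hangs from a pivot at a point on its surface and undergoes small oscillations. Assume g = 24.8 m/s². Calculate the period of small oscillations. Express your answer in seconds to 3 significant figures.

1.06 s

I_cm = (2/3)mr² = 0.8066 kg·m². The pivot is at distance d = 0.424 m from the centre of mass.
By the parallel-axis theorem, I = I_cm + md² = 0.8066 + 1.210 = 2.016 kg·m².
T = 2π√(I/(mgd)) = 2π√(2.016/(6.73 × 24.8 × 0.424)) = 1.06 s.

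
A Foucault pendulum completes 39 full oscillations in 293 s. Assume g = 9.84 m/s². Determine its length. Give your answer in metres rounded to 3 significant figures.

T = 293/39 = 7.513 s.
From T = 2π√(L/g), L = gT²/(4π²) = 9.84 × 7.513²/(4π²) = 14.1 m.

14.1 m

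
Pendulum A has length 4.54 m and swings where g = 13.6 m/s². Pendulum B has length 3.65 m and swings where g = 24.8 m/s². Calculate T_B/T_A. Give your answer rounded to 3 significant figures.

T = 2π√(L/g), so T_B/T_A = √((L_B/g_B)/(L_A/g_A)) = √((3.65/24.8)/(4.54/13.6)) = 0.664.

0.664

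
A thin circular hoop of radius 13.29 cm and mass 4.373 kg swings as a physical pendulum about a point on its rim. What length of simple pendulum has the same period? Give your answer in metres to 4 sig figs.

The equivalent simple-pendulum length is L_eq = I/(md), where I is about the pivot and d = 0.13290 m.
I_cm = mR² = 0.077238 kg·m², so I = I_cm + md² = 0.077238 + 0.077238 = 0.15448 kg·m².
L_eq = 0.15448/(4.373 × 0.13290) = 0.2658 m.

0.2658 m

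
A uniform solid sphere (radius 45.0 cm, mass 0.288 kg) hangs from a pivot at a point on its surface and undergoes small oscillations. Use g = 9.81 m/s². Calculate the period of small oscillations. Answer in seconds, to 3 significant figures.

I_cm = (2/5)mr² = 0.02333 kg·m². The pivot is at distance d = 0.450 m from the centre of mass.
By the parallel-axis theorem, I = I_cm + md² = 0.02333 + 0.05832 = 0.08165 kg·m².
T = 2π√(I/(mgd)) = 2π√(0.08165/(0.288 × 9.81 × 0.450)) = 1.59 s.

1.59 s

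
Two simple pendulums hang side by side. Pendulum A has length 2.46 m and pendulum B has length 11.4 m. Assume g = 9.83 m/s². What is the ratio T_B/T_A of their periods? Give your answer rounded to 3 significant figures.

T ∝ √L, so T_B/T_A = √(L_B/L_A) = √(11.4/2.46) = 2.15.

2.15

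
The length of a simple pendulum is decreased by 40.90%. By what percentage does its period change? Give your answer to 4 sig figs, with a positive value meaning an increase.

-23.12%

T ∝ √L, so T'/T = √(0.59100) = 0.76877.
Percentage change in T = (0.76877 − 1) × 100% = -23.12%.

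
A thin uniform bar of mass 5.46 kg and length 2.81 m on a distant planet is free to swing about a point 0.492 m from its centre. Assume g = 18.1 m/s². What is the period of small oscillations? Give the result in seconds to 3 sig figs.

For a physical pendulum T = 2π√(I/(mgd)), with d = 0.4920 m from pivot to centre of mass.
I_cm = mL²/12 = 5.46 × 2.81²/12 = 3.593 kg·m²; I = I_cm + md² = 3.593 + 5.46 × 0.4920² = 4.914 kg·m².
T = 2π√(4.914/(5.46 × 18.1 × 0.4920)) = 2.00 s.

2.00 s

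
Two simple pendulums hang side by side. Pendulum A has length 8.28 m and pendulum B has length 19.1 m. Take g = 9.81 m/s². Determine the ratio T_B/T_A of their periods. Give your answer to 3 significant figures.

1.52

T ∝ √L, so T_B/T_A = √(L_B/L_A) = √(19.1/8.28) = 1.52.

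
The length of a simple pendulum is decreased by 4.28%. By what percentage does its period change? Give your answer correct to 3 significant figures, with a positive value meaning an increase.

T ∝ √L, so T'/T = √(0.9572) = 0.9784.
Percentage change in T = (0.9784 − 1) × 100% = -2.16%.

-2.16%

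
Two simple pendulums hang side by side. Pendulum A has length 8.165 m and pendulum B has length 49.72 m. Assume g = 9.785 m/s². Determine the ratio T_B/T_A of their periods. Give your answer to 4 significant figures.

2.468

T ∝ √L, so T_B/T_A = √(L_B/L_A) = √(49.72/8.165) = 2.468.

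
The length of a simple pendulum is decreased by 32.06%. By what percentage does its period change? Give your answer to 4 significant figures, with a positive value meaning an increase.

T ∝ √L, so T'/T = √(0.67940) = 0.82426.
Percentage change in T = (0.82426 − 1) × 100% = -17.57%.

-17.57%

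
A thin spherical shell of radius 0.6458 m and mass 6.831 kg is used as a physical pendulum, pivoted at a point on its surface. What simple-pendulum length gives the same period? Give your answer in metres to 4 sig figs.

1.076 m

The equivalent simple-pendulum length is L_eq = I/(md), where I is about the pivot and d = 0.64580 m.
I_cm = (2/3)mR² = 1.8993 kg·m², so I = I_cm + md² = 1.8993 + 2.8489 = 4.7482 kg·m².
L_eq = 4.7482/(6.831 × 0.64580) = 1.076 m.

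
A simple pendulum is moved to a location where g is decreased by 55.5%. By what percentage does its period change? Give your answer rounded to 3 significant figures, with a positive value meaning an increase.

T ∝ 1/√g, so T'/T = 1/√(0.4450) = 1.499.
Percentage change in T = (1.499 − 1) × 100% = 49.9%.

49.9%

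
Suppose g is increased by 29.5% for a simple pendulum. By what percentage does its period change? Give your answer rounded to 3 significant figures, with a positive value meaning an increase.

-12.1%

T ∝ 1/√g, so T'/T = 1/√(1.295) = 0.8787.
Percentage change in T = (0.8787 − 1) × 100% = -12.1%.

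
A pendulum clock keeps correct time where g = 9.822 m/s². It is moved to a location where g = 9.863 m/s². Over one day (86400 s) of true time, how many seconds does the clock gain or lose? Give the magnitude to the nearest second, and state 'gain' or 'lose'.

gain 180 s

The clock's period scales as T ∝ 1/√g, so T'/T = √(9.822/9.863) = 0.997919.
In 86400 s of true time the clock registers 86400/0.997919 = 86580.1 s, so it gains 180 s.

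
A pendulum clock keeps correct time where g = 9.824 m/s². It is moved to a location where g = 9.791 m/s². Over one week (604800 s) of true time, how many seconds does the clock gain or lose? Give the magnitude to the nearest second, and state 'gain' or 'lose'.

lose 1017 s

The clock's period scales as T ∝ 1/√g, so T'/T = √(9.824/9.791) = 1.00168.
In 604800 s of true time the clock registers 604800/1.00168 = 603783.3 s, so it loses 1017 s.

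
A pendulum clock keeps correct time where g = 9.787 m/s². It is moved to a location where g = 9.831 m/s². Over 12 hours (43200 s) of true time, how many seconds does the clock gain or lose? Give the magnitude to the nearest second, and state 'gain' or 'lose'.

The clock's period scales as T ∝ 1/√g, so T'/T = √(9.787/9.831) = 0.997760.
In 43200 s of true time the clock registers 43200/0.997760 = 43297.0 s, so it gains 97 s.

gain 97 s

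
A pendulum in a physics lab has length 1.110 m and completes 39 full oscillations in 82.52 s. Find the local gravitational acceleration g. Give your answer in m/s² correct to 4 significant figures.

T = 82.52/39 = 2.1159 s.
From T = 2π√(L/g), g = 4π²L/T² = 4π² × 1.110/2.1159² = 9.788 m/s².

9.788 m/s²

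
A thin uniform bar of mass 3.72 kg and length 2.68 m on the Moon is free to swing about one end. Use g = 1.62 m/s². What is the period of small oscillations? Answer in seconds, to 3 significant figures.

For a physical pendulum T = 2π√(I/(mgd)), with d = 1.340 m from pivot to centre of mass.
I_cm = mL²/12 = 3.72 × 2.68²/12 = 2.227 kg·m²; I = I_cm + md² = 2.227 + 3.72 × 1.340² = 8.906 kg·m².
T = 2π√(8.906/(3.72 × 1.62 × 1.340)) = 6.60 s.

6.60 s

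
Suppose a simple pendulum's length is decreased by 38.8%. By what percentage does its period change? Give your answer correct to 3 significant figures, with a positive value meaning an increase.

-21.8%

T ∝ √L, so T'/T = √(0.6120) = 0.7823.
Percentage change in T = (0.7823 − 1) × 100% = -21.8%.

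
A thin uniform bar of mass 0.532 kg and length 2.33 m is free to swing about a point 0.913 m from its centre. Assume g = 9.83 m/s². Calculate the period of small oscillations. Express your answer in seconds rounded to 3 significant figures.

For a physical pendulum T = 2π√(I/(mgd)), with d = 0.9130 m from pivot to centre of mass.
I_cm = mL²/12 = 0.532 × 2.33²/12 = 0.2407 kg·m²; I = I_cm + md² = 0.2407 + 0.532 × 0.9130² = 0.6841 kg·m².
T = 2π√(0.6841/(0.532 × 9.83 × 0.9130)) = 2.38 s.

2.38 s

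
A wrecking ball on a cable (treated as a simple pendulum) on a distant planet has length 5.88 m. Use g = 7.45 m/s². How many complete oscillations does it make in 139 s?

24

T = 2π√(L/g) = 2π√(5.88/7.45) = 5.582 s.
Number of complete oscillations = ⌊139/5.582⌋ = ⌊24.90⌋ = 24.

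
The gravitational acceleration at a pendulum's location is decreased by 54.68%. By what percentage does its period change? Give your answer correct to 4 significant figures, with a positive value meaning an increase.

48.54%

T ∝ 1/√g, so T'/T = 1/√(0.45320) = 1.4854.
Percentage change in T = (1.4854 − 1) × 100% = 48.54%.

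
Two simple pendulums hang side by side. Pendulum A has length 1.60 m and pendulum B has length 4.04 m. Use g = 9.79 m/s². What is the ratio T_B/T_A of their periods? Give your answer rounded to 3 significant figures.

1.59

T ∝ √L, so T_B/T_A = √(L_B/L_A) = √(4.04/1.60) = 1.59.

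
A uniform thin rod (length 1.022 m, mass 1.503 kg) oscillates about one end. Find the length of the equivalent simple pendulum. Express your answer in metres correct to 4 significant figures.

The equivalent simple-pendulum length is L_eq = I/(md), where I is about the pivot and d = 0.51100 m.
I_cm = (1/12)mL² = 0.13082 kg·m², so I = I_cm + md² = 0.13082 + 0.39246 = 0.52329 kg·m².
L_eq = 0.52329/(1.503 × 0.51100) = 0.6813 m.

0.6813 m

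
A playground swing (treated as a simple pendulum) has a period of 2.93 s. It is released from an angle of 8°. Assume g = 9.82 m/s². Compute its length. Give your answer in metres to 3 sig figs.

From T = 2π√(L/g), L = gT²/(4π²) = 9.82 × 2.930²/(4π²) = 2.14 m.

2.14 m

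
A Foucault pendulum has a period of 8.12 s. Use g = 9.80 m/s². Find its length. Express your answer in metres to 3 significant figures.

16.4 m

From T = 2π√(L/g), L = gT²/(4π²) = 9.80 × 8.120²/(4π²) = 16.4 m.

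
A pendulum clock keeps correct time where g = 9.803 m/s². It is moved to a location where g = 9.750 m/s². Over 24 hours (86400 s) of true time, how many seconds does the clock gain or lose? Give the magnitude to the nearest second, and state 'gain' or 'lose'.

The clock's period scales as T ∝ 1/√g, so T'/T = √(9.803/9.750) = 1.00271.
In 86400 s of true time the clock registers 86400/1.00271 = 86166.1 s, so it loses 234 s.

lose 234 s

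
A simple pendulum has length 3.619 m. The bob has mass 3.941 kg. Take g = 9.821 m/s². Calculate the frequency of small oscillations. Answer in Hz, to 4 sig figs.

T = 2π√(L/g) = 2π√(3.619/9.821) = 3.8141 s, so f = 1/T = 0.2622 Hz.

0.2622 Hz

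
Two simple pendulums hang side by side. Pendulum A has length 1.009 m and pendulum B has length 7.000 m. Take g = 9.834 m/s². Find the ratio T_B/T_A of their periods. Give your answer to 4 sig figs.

2.634

T ∝ √L, so T_B/T_A = √(L_B/L_A) = √(7.000/1.009) = 2.634.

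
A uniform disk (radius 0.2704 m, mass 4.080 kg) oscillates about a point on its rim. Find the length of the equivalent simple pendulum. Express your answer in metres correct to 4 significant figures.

0.4056 m

The equivalent simple-pendulum length is L_eq = I/(md), where I is about the pivot and d = 0.27040 m.
I_cm = ½mR² = 0.14916 kg·m², so I = I_cm + md² = 0.14916 + 0.29831 = 0.44747 kg·m².
L_eq = 0.44747/(4.080 × 0.27040) = 0.4056 m.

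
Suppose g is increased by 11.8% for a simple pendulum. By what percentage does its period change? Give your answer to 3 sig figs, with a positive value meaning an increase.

-5.42%

T ∝ 1/√g, so T'/T = 1/√(1.118) = 0.9458.
Percentage change in T = (0.9458 − 1) × 100% = -5.42%.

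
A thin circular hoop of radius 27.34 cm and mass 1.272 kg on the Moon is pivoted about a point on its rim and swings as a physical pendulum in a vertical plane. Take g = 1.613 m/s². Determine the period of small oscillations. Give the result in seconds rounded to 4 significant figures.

I_cm = mr² = 0.095079 kg·m². The pivot is at distance d = 0.2734 m from the centre of mass.
By the parallel-axis theorem, I = I_cm + md² = 0.095079 + 0.095079 = 0.19016 kg·m².
T = 2π√(I/(mgd)) = 2π√(0.19016/(1.272 × 1.613 × 0.2734)) = 3.658 s.

3.658 s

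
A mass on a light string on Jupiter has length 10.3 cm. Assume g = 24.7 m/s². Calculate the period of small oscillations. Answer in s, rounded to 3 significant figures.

0.406 s

T = 2π√(L/g) = 2π√(0.103/24.7) = 2π × 0.06458 = 0.406 s.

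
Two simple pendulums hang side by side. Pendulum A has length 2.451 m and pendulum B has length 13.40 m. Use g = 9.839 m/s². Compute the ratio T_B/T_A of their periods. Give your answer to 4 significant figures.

2.338

T ∝ √L, so T_B/T_A = √(L_B/L_A) = √(13.40/2.451) = 2.338.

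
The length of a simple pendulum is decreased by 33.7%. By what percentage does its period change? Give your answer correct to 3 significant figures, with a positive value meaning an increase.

T ∝ √L, so T'/T = √(0.6630) = 0.8142.
Percentage change in T = (0.8142 − 1) × 100% = -18.6%.

-18.6%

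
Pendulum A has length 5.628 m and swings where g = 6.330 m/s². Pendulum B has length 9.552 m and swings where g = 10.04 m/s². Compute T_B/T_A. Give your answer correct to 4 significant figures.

1.034

T = 2π√(L/g), so T_B/T_A = √((L_B/g_B)/(L_A/g_A)) = √((9.552/10.04)/(5.628/6.330)) = 1.034.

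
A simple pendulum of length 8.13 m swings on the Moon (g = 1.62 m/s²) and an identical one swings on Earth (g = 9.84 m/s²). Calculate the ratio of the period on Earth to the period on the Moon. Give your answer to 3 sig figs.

T ∝ 1/√g, so T₂/T₁ = √(g₁/g₂) = √(1.62/9.84) = 0.406.

0.406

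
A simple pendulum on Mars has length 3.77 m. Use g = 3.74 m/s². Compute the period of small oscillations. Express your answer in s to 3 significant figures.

T = 2π√(L/g) = 2π√(3.77/3.74) = 2π × 1.004 = 6.31 s.

6.31 s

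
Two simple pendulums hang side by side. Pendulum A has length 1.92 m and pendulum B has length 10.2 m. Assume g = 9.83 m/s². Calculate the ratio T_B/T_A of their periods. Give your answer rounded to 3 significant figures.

2.30

T ∝ √L, so T_B/T_A = √(L_B/L_A) = √(10.2/1.92) = 2.30.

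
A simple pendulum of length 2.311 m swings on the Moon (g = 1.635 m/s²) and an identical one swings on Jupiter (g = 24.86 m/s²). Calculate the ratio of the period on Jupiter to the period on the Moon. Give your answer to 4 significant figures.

0.2565

T ∝ 1/√g, so T₂/T₁ = √(g₁/g₂) = √(1.635/24.86) = 0.2565.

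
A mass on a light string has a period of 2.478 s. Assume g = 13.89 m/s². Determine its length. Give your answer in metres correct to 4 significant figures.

2.160 m

From T = 2π√(L/g), L = gT²/(4π²) = 13.89 × 2.4780²/(4π²) = 2.160 m.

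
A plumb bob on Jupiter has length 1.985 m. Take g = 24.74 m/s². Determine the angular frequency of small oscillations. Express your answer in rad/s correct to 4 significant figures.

3.530 rad/s

ω = √(g/L) = √(24.74/1.985) = 3.530 rad/s.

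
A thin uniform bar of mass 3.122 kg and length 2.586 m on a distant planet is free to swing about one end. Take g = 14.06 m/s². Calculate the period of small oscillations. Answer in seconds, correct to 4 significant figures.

For a physical pendulum T = 2π√(I/(mgd)), with d = 1.2930 m from pivot to centre of mass.
I_cm = mL²/12 = 3.122 × 2.586²/12 = 1.7398 kg·m²; I = I_cm + md² = 1.7398 + 3.122 × 1.2930² = 6.9594 kg·m².
T = 2π√(6.9594/(3.122 × 14.06 × 1.2930)) = 2.200 s.

2.200 s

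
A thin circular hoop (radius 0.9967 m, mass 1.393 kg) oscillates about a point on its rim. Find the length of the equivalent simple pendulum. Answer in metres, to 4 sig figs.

The equivalent simple-pendulum length is L_eq = I/(md), where I is about the pivot and d = 0.99670 m.
I_cm = mR² = 1.3838 kg·m², so I = I_cm + md² = 1.3838 + 1.3838 = 2.7676 kg·m².
L_eq = 2.7676/(1.393 × 0.99670) = 1.993 m.

1.993 m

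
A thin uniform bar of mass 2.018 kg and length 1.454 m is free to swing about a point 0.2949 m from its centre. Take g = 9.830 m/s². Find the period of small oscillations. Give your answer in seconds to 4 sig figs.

For a physical pendulum T = 2π√(I/(mgd)), with d = 0.29490 m from pivot to centre of mass.
I_cm = mL²/12 = 2.018 × 1.454²/12 = 0.35552 kg·m²; I = I_cm + md² = 0.35552 + 2.018 × 0.29490² = 0.53102 kg·m².
T = 2π√(0.53102/(2.018 × 9.830 × 0.29490)) = 1.893 s.

1.893 s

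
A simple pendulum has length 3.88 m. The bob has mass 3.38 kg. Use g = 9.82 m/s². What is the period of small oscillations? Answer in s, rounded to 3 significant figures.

T = 2π√(L/g) = 2π√(3.88/9.82) = 2π × 0.6286 = 3.95 s.

3.95 s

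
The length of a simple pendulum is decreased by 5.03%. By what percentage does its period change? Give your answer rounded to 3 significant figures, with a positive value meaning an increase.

T ∝ √L, so T'/T = √(0.9497) = 0.9745.
Percentage change in T = (0.9745 − 1) × 100% = -2.55%.

-2.55%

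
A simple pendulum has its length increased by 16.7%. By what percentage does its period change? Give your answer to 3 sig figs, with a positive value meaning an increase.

T ∝ √L, so T'/T = √(1.167) = 1.080.
Percentage change in T = (1.080 − 1) × 100% = 8.03%.

8.03%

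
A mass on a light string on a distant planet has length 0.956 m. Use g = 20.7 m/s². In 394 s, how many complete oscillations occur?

291

T = 2π√(L/g) = 2π√(0.956/20.7) = 1.350 s.
Number of complete oscillations = ⌊394/1.350⌋ = ⌊291.8⌋ = 291.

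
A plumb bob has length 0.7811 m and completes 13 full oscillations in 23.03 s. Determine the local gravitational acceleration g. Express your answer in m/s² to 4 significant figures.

T = 23.03/13 = 1.7715 s.
From T = 2π√(L/g), g = 4π²L/T² = 4π² × 0.7811/1.7715² = 9.826 m/s².

9.826 m/s²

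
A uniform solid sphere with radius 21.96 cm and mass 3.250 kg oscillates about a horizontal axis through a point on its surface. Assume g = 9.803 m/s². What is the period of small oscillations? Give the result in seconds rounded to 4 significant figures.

I_cm = (2/5)mr² = 0.062691 kg·m². The pivot is at distance d = 0.2196 m from the centre of mass.
By the parallel-axis theorem, I = I_cm + md² = 0.062691 + 0.15673 = 0.21942 kg·m².
T = 2π√(I/(mgd)) = 2π√(0.21942/(3.250 × 9.803 × 0.2196)) = 1.113 s.

1.113 s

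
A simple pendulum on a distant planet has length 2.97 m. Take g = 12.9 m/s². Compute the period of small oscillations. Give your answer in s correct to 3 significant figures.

T = 2π√(L/g) = 2π√(2.97/12.9) = 2π × 0.4798 = 3.01 s.

3.01 s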